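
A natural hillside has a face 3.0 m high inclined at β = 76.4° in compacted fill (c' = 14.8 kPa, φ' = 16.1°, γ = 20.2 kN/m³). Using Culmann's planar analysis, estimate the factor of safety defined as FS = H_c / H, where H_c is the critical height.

FS = 1.81

H_c = (4c'/γ) · sinβ cosφ' / [1 − cos(β − φ')]
    = (4·14.8/20.2) · sin76.4°·cos16.1° / [1 − cos60.3°]
    = 2.931 · 0.9338 / 0.5045 = 5.42 m
FS = H_c / H = 5.42 / 3.0 = 1.808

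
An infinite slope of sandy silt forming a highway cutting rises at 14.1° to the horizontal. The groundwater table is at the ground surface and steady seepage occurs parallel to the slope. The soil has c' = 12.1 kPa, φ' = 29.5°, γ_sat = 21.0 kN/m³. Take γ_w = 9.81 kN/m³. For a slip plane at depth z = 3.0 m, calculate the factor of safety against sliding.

With seepage parallel to the slope and the water table at the surface, the effective normal stress on the slip plane uses the buoyant unit weight γ' = γ_sat − γ_w while the driving shear stress uses γ_sat:
FS = [c' + γ' z cos²β tanφ'] / [γ_sat z sinβ cosβ]
γ' = 21.0 − 9.81 = 11.19 kN/m³
Numerator = 12.1 + 11.19·3.0·cos²14.1°·tan29.5° = 12.1 + 11.19·3.0·0.9407·0.5658 = 29.966 kPa
Denominator = 21.0·3.0·sin14.1°·cos14.1° = 21.0·3.0·0.2436·0.9699 = 14.885 kPa
FS = 29.966 / 14.885 = 2.013

FS = 2.01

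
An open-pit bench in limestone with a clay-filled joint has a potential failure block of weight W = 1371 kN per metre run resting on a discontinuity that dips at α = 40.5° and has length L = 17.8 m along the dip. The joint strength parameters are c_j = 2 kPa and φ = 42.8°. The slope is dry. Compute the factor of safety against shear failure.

FS = 1.12

Resolving the block weight along and normal to the plane and applying the Mohr–Coulomb strength on the joint:
N' = W cosα = 1371·cos40.5° = 1042.5 kN/m
Driving force T = W sinα = 1371·sin40.5° = 890.4 kN/m
Resisting force R = c_j·L + N'·tanφ = 2·17.8 + 1042.5·tan42.8° = 35.6 + 965.4 = 1001.0 kN/m
FS = R / T = 1001.0 / 890.4 = 1.124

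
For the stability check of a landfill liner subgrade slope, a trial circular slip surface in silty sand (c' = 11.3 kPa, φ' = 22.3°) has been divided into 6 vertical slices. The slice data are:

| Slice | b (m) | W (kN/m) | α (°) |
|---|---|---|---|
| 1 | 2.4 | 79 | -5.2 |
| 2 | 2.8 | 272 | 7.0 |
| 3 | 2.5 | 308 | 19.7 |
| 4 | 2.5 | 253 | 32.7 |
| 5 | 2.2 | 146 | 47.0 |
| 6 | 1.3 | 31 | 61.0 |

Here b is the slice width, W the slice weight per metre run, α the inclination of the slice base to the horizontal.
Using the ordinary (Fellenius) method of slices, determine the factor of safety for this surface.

Ordinary method of slices: FS = Σ[c'·Δl_i + (W_i cosα_i)·tanφ'] / Σ W_i sinα_i, with Δl_i = b_i / cosα_i.
Slice 1: Δl = 2.4/cos(-5.2°) = 2.410 m; N'_1 = 79·cos(-5.2°) = 78.7; c'Δl = 27.23; W sinα = -7.2
Slice 2: Δl = 2.8/cos7.0° = 2.821 m; N'_2 = 272·cos7.0° = 270.0; c'Δl = 31.88; W sinα = 33.1
Slice 3: Δl = 2.5/cos19.7° = 2.655 m; N'_3 = 308·cos19.7° = 290.0; c'Δl = 30.01; W sinα = 103.8
Slice 4: Δl = 2.5/cos32.7° = 2.971 m; N'_4 = 253·cos32.7° = 212.9; c'Δl = 33.57; W sinα = 136.7
Slice 5: Δl = 2.2/cos47.0° = 3.226 m; N'_5 = 146·cos47.0° = 99.6; c'Δl = 36.45; W sinα = 106.8
Slice 6: Δl = 1.3/cos61.0° = 2.681 m; N'_6 = 31·cos61.0° = 15.0; c'Δl = 30.30; W sinα = 27.1
Σc'Δl = 189.4 kN/m; ΣN' = 966.1 kN/m; ΣW sinα = 400.4 kN/m
Resisting = 189.4 + 966.1·tan22.3° = 189.4 + 396.2 = 585.7 kN/m
FS = 585.7 / 400.4 = 1.463

FS = 1.46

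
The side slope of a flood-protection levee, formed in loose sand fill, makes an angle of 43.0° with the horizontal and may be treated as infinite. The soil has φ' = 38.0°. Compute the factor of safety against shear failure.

FS = 0.84

For a dry cohesionless infinite slope the factor of safety is FS = tanφ' / tanβ.
FS = tan38.0° / tan43.0° = 0.7813 / 0.9325 = 0.838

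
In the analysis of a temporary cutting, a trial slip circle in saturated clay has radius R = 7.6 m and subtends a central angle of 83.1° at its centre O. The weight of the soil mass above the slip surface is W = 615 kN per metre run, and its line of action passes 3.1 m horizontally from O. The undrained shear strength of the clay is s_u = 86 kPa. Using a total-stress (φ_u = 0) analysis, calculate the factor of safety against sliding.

Taking moments about the centre O, the resisting moment is provided by the undrained shear strength acting along the arc:
Arc length L_a = R·θ = 7.6·(83.1°·π/180) = 7.6·1.4504 = 11.02 m
M_R = s_u·L_a·R = 86·11.02·7.6 = 7204.5 kN·m/m
M_D = W·d = 615·3.1 = 1906.5 kN·m/m
FS = M_R / M_D = 7204.5 / 1906.5 = 3.779

FS = 3.78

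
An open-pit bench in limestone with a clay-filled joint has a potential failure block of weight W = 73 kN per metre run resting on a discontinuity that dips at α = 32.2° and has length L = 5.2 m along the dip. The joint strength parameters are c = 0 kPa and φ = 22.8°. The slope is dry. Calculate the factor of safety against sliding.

Resolving the block weight along and normal to the plane and applying the Mohr–Coulomb strength on the joint:
N' = W cosα = 73·cos32.2° = 61.8 kN/m
Driving force T = W sinα = 73·sin32.2° = 38.9 kN/m
Resisting force R = c·L + N'·tanφ = 0·5.2 + 61.8·tan22.8° = 0.0 + 26.0 = 26.0 kN/m
FS = R / T = 26.0 / 38.9 = 0.668

FS = 0.67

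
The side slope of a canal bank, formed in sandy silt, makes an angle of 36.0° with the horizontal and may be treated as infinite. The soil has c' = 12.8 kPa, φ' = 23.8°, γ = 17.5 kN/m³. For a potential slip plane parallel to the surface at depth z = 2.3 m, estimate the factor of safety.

FS = 1.28

For an infinite slope with a slip plane parallel to the surface (no pore pressure): FS = [c' + γz cos²β tanφ'] / [γz sinβ cosβ].
γz = 17.5·2.3 = 40.25 kN/m²
Numerator = 12.8 + 40.25·cos²36.0°·tan23.8° = 12.8 + 40.25·0.6545·0.4411 = 24.419 kPa
Denominator = 40.25·sin36.0°·cos36.0° = 40.25·0.5878·0.8090 = 19.140 kPa
FS = 24.419 / 19.140 = 1.276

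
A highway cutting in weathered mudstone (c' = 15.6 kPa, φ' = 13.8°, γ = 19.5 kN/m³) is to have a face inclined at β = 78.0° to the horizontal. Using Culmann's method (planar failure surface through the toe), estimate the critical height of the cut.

H_c = 5.38 m

Culmann's analysis gives the critical failure plane at α_cr = (β + φ')/2 = (78.0 + 13.8)/2 = 45.9°, and the critical height
H_c = (4c'/γ) · sinβ cosφ' / [1 − cos(β − φ')]
    = (4·15.6/19.5) · sin78.0°·cos13.8° / [1 − cos(64.2°)]
    = 3.200 · 0.9781·0.9711 / [1 − 0.4352]
    = 3.200 · 0.9499 / 0.5648
    = 5.38 m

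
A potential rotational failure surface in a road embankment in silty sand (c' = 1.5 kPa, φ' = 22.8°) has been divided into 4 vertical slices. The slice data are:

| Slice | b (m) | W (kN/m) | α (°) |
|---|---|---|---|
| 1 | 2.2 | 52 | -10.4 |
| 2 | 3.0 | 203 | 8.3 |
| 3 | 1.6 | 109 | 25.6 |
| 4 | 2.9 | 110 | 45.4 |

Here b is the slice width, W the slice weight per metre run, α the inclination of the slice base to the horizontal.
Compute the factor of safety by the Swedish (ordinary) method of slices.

Ordinary method of slices: FS = Σ[c'·Δl_i + (W_i cosα_i)·tanφ'] / Σ W_i sinα_i, with Δl_i = b_i / cosα_i.
Slice 1: Δl = 2.2/cos(-10.4°) = 2.237 m; N'_1 = 52·cos(-10.4°) = 51.1; c'Δl = 3.36; W sinα = -9.4
Slice 2: Δl = 3.0/cos8.3° = 3.032 m; N'_2 = 203·cos8.3° = 200.9; c'Δl = 4.55; W sinα = 29.3
Slice 3: Δl = 1.6/cos25.6° = 1.774 m; N'_3 = 109·cos25.6° = 98.3; c'Δl = 2.66; W sinα = 47.1
Slice 4: Δl = 2.9/cos45.4° = 4.130 m; N'_4 = 110·cos45.4° = 77.2; c'Δl = 6.20; W sinα = 78.3
Σc'Δl = 16.8 kN/m; ΣN' = 427.6 kN/m; ΣW sinα = 145.3 kN/m
Resisting = 16.8 + 427.6·tan22.8° = 16.8 + 179.7 = 196.5 kN/m
FS = 196.5 / 145.3 = 1.352

FS = 1.35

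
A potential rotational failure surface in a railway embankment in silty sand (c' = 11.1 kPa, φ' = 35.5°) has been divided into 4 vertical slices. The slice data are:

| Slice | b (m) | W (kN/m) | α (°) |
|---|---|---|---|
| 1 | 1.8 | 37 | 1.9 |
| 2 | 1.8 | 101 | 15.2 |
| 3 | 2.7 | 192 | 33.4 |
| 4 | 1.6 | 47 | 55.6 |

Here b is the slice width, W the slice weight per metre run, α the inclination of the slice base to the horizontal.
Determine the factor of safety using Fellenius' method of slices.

Ordinary method of slices: FS = Σ[c'·Δl_i + (W_i cosα_i)·tanφ'] / Σ W_i sinα_i, with Δl_i = b_i / cosα_i.
Slice 1: Δl = 1.8/cos1.9° = 1.801 m; N'_1 = 37·cos1.9° = 37.0; c'Δl = 19.99; W sinα = 1.2
Slice 2: Δl = 1.8/cos15.2° = 1.865 m; N'_2 = 101·cos15.2° = 97.5; c'Δl = 20.70; W sinα = 26.5
Slice 3: Δl = 2.7/cos33.4° = 3.234 m; N'_3 = 192·cos33.4° = 160.3; c'Δl = 35.90; W sinα = 105.7
Slice 4: Δl = 1.6/cos55.6° = 2.832 m; N'_4 = 47·cos55.6° = 26.6; c'Δl = 31.44; W sinα = 38.8
Σc'Δl = 108.0 kN/m; ΣN' = 321.3 kN/m; ΣW sinα = 172.2 kN/m
Resisting = 108.0 + 321.3·tan35.5° = 108.0 + 229.2 = 337.2 kN/m
FS = 337.2 / 172.2 = 1.958

FS = 1.96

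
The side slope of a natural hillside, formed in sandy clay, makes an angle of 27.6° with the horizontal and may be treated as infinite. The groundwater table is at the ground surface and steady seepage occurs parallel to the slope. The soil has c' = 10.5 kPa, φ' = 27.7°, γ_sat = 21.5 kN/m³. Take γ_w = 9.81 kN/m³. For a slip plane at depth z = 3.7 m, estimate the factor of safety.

FS = 0.87

With seepage parallel to the slope and the water table at the surface, the effective normal stress on the slip plane uses the buoyant unit weight γ' = γ_sat − γ_w while the driving shear stress uses γ_sat:
FS = [c' + γ' z cos²β tanφ'] / [γ_sat z sinβ cosβ]
γ' = 21.5 − 9.81 = 11.69 kN/m³
Numerator = 10.5 + 11.69·3.7·cos²27.6°·tan27.7° = 10.5 + 11.69·3.7·0.7854·0.5250 = 28.334 kPa
Denominator = 21.5·3.7·sin27.6°·cos27.6° = 21.5·3.7·0.4633·0.8862 = 32.661 kPa
FS = 28.334 / 32.661 = 0.868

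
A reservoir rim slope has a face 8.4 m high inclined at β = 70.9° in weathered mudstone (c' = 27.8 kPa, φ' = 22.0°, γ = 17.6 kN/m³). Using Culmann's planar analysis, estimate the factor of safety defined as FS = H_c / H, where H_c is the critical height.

H_c = (4c'/γ) · sinβ cosφ' / [1 − cos(β − φ')]
    = (4·27.8/17.6) · sin70.9°·cos22.0° / [1 − cos48.9°]
    = 6.318 · 0.8761 / 0.3426 = 16.16 m
FS = H_c / H = 16.16 / 8.4 = 1.923

FS = 1.92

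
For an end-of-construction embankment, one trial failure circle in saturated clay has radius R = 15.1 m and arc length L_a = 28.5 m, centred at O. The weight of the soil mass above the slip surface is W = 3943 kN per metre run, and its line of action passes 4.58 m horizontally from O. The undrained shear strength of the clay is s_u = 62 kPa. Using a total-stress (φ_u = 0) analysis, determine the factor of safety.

FS = 1.48

Taking moments about the centre O, the resisting moment is provided by the undrained shear strength acting along the arc:
M_R = s_u·L_a·R = 62·28.50·15.1 = 26681.7 kN·m/m
M_D = W·d = 3943·4.58 = 18058.9 kN·m/m
FS = M_R / M_D = 26681.7 / 18058.9 = 1.477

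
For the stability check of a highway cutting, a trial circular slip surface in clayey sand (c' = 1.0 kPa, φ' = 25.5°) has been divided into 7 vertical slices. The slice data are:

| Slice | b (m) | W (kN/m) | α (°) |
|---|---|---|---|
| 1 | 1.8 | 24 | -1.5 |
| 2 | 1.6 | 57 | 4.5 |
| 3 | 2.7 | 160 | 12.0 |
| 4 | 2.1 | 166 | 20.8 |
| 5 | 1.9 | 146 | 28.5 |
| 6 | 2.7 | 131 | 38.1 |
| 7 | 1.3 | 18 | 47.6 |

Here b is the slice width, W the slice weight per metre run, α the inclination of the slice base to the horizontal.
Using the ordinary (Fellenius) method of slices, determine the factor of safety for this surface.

Ordinary method of slices: FS = Σ[c'·Δl_i + (W_i cosα_i)·tanφ'] / Σ W_i sinα_i, with Δl_i = b_i / cosα_i.
Slice 1: Δl = 1.8/cos(-1.5°) = 1.801 m; N'_1 = 24·cos(-1.5°) = 24.0; c'Δl = 1.80; W sinα = -0.6
Slice 2: Δl = 1.6/cos4.5° = 1.605 m; N'_2 = 57·cos4.5° = 56.8; c'Δl = 1.60; W sinα = 4.5
Slice 3: Δl = 2.7/cos12.0° = 2.760 m; N'_3 = 160·cos12.0° = 156.5; c'Δl = 2.76; W sinα = 33.3
Slice 4: Δl = 2.1/cos20.8° = 2.246 m; N'_4 = 166·cos20.8° = 155.2; c'Δl = 2.25; W sinα = 58.9
Slice 5: Δl = 1.9/cos28.5° = 2.162 m; N'_5 = 146·cos28.5° = 128.3; c'Δl = 2.16; W sinα = 69.7
Slice 6: Δl = 2.7/cos38.1° = 3.431 m; N'_6 = 131·cos38.1° = 103.1; c'Δl = 3.43; W sinα = 80.8
Slice 7: Δl = 1.3/cos47.6° = 1.928 m; N'_7 = 18·cos47.6° = 12.1; c'Δl = 1.93; W sinα = 13.3
Σc'Δl = 15.9 kN/m; ΣN' = 636.0 kN/m; ΣW sinα = 259.8 kN/m
Resisting = 15.9 + 636.0·tan25.5° = 15.9 + 303.4 = 319.3 kN/m
FS = 319.3 / 259.8 = 1.229

FS = 1.23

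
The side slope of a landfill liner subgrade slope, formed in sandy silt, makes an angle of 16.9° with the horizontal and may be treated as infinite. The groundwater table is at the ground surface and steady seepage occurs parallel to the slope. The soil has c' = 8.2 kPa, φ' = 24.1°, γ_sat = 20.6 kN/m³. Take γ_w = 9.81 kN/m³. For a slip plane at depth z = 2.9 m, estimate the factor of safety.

FS = 1.26

With seepage parallel to the slope and the water table at the surface, the effective normal stress on the slip plane uses the buoyant unit weight γ' = γ_sat − γ_w while the driving shear stress uses γ_sat:
FS = [c' + γ' z cos²β tanφ'] / [γ_sat z sinβ cosβ]
γ' = 20.6 − 9.81 = 10.79 kN/m³
Numerator = 8.2 + 10.79·2.9·cos²16.9°·tan24.1° = 8.2 + 10.79·2.9·0.9155·0.4473 = 21.014 kPa
Denominator = 20.6·2.9·sin16.9°·cos16.9° = 20.6·2.9·0.2907·0.9568 = 16.617 kPa
FS = 21.014 / 16.617 = 1.265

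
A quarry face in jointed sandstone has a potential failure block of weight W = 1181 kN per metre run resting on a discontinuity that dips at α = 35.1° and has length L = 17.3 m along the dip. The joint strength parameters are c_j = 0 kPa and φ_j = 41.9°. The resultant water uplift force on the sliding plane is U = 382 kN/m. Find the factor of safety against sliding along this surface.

Resolving the block weight along and normal to the plane and applying the Mohr–Coulomb strength on the joint:
N' = W cosα − U = 1181·cos35.1° − 382 = 584.2 kN/m
Driving force T = W sinα = 1181·sin35.1° = 679.1 kN/m
Resisting force R = c_j·L + N'·tanφ_j = 0·17.3 + 584.2·tan41.9° = 0.0 + 524.2 = 524.2 kN/m
FS = R / T = 524.2 / 679.1 = 0.772

FS = 0.77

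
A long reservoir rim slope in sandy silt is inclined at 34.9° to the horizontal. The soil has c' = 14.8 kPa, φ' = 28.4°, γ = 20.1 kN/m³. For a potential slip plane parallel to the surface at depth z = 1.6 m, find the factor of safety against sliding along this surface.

FS = 1.76

For an infinite slope with a slip plane parallel to the surface (no pore pressure): FS = [c' + γz cos²β tanφ'] / [γz sinβ cosβ].
γz = 20.1·1.6 = 32.16 kN/m²
Numerator = 14.8 + 32.16·cos²34.9°·tan28.4° = 14.8 + 32.16·0.6726·0.5407 = 26.497 kPa
Denominator = 32.16·sin34.9°·cos34.9° = 32.16·0.5721·0.8202 = 15.091 kPa
FS = 26.497 / 15.091 = 1.756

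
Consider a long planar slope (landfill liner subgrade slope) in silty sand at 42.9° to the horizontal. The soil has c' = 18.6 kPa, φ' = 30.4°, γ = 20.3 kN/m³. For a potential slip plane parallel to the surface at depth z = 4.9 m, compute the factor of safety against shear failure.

For an infinite slope with a slip plane parallel to the surface (no pore pressure): FS = [c' + γz cos²β tanφ'] / [γz sinβ cosβ].
γz = 20.3·4.9 = 99.47 kN/m²
Numerator = 18.6 + 99.47·cos²42.9°·tan30.4° = 18.6 + 99.47·0.5366·0.5867 = 49.916 kPa
Denominator = 99.47·sin42.9°·cos42.9° = 99.47·0.6807·0.7325 = 49.601 kPa
FS = 49.916 / 49.601 = 1.006

FS = 1.01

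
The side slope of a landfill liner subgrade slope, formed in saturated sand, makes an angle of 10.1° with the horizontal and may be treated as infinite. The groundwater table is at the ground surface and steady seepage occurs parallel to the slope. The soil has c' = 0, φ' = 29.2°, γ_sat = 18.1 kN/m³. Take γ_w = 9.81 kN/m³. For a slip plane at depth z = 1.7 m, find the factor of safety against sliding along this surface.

With seepage parallel to the slope and the water table at the surface, the effective normal stress on the slip plane uses the buoyant unit weight γ' = γ_sat − γ_w while the driving shear stress uses γ_sat:
FS = [c' + γ' z cos²β tanφ'] / [γ_sat z sinβ cosβ]
(For c' = 0 this reduces to FS = (γ'/γ_sat)·tanφ'/tanβ.)
γ' = 18.1 − 9.81 = 8.29 kN/m³
Numerator = 0.0 + 8.29·1.7·cos²10.1°·tan29.2° = 0.0 + 8.29·1.7·0.9692·0.5589 = 7.634 kPa
Denominator = 18.1·1.7·sin10.1°·cos10.1° = 18.1·1.7·0.1754·0.9845 = 5.312 kPa
FS = 7.634 / 5.312 = 1.437

FS = 1.44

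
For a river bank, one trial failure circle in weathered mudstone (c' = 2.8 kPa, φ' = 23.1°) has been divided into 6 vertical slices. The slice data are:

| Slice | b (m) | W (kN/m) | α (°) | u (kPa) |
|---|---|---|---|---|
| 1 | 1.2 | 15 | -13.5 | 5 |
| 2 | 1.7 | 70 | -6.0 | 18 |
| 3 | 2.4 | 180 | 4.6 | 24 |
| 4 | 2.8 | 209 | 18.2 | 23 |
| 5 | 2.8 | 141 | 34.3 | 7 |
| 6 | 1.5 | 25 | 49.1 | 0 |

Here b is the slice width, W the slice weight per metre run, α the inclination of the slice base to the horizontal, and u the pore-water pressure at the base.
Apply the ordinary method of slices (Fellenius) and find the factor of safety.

Ordinary method of slices: FS = Σ[c'·Δl_i + (W_i cosα_i − u_i·Δl_i)·tanφ'] / Σ W_i sinα_i, with Δl_i = b_i / cosα_i.
Slice 1: Δl = 1.2/cos(-13.5°) = 1.234 m; N'_1 = 15·cos(-13.5°) − 5·1.234 = 8.4; c'Δl = 3.46; W sinα = -3.5
Slice 2: Δl = 1.7/cos(-6.0°) = 1.709 m; N'_2 = 70·cos(-6.0°) − 18·1.709 = 38.8; c'Δl = 4.79; W sinα = -7.3
Slice 3: Δl = 2.4/cos4.6° = 2.408 m; N'_3 = 180·cos4.6° − 24·2.408 = 121.6; c'Δl = 6.74; W sinα = 14.4
Slice 4: Δl = 2.8/cos18.2° = 2.947 m; N'_4 = 209·cos18.2° − 23·2.947 = 130.8; c'Δl = 8.25; W sinα = 65.3
Slice 5: Δl = 2.8/cos34.3° = 3.389 m; N'_5 = 141·cos34.3° − 7·3.389 = 92.8; c'Δl = 9.49; W sinα = 79.5
Slice 6: Δl = 1.5/cos49.1° = 2.291 m; N'_6 = 25·cos49.1° − 0·2.291 = 16.4; c'Δl = 6.41; W sinα = 18.9
Σc'Δl = 39.1 kN/m; ΣN' = 408.8 kN/m; ΣW sinα = 167.2 kN/m
Resisting = 39.1 + 408.8·tan23.1° = 39.1 + 174.4 = 213.5 kN/m
FS = 213.5 / 167.2 = 1.277

FS = 1.28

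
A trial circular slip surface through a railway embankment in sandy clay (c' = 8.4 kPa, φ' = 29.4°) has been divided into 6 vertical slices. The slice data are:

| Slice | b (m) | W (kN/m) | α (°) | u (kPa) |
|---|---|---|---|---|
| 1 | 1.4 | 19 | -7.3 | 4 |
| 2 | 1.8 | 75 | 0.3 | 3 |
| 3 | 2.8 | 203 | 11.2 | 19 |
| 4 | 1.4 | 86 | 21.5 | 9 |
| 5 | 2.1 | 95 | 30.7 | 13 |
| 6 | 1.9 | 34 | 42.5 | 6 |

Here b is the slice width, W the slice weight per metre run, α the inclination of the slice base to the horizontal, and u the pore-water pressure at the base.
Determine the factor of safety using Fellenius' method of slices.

FS = 2.17

Ordinary method of slices: FS = Σ[c'·Δl_i + (W_i cosα_i − u_i·Δl_i)·tanφ'] / Σ W_i sinα_i, with Δl_i = b_i / cosα_i.
Slice 1: Δl = 1.4/cos(-7.3°) = 1.411 m; N'_1 = 19·cos(-7.3°) − 4·1.411 = 13.2; c'Δl = 11.86; W sinα = -2.4
Slice 2: Δl = 1.8/cos0.3° = 1.800 m; N'_2 = 75·cos0.3° − 3·1.800 = 69.6; c'Δl = 15.12; W sinα = 0.4
Slice 3: Δl = 2.8/cos11.2° = 2.854 m; N'_3 = 203·cos11.2° − 19·2.854 = 144.9; c'Δl = 23.98; W sinα = 39.4
Slice 4: Δl = 1.4/cos21.5° = 1.505 m; N'_4 = 86·cos21.5° − 9·1.505 = 66.5; c'Δl = 12.64; W sinα = 31.5
Slice 5: Δl = 2.1/cos30.7° = 2.442 m; N'_5 = 95·cos30.7° − 13·2.442 = 49.9; c'Δl = 20.52; W sinα = 48.5
Slice 6: Δl = 1.9/cos42.5° = 2.577 m; N'_6 = 34·cos42.5° − 6·2.577 = 9.6; c'Δl = 21.65; W sinα = 23.0
Σc'Δl = 105.8 kN/m; ΣN' = 353.7 kN/m; ΣW sinα = 140.4 kN/m
Resisting = 105.8 + 353.7·tan29.4° = 105.8 + 199.3 = 305.1 kN/m
FS = 305.1 / 140.4 = 2.173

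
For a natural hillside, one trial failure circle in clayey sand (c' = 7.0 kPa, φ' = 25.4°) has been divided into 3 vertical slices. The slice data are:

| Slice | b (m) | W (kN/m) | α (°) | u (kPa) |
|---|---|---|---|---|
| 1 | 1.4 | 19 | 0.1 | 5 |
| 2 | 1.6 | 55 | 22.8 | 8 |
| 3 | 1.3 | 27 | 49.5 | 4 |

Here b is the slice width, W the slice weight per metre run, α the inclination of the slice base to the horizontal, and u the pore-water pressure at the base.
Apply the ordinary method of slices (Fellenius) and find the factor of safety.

FS = 1.52

Ordinary method of slices: FS = Σ[c'·Δl_i + (W_i cosα_i − u_i·Δl_i)·tanφ'] / Σ W_i sinα_i, with Δl_i = b_i / cosα_i.
Slice 1: Δl = 1.4/cos0.1° = 1.400 m; N'_1 = 19·cos0.1° − 5·1.400 = 12.0; c'Δl = 9.80; W sinα = 0.0
Slice 2: Δl = 1.6/cos22.8° = 1.736 m; N'_2 = 55·cos22.8° − 8·1.736 = 36.8; c'Δl = 12.15; W sinα = 21.3
Slice 3: Δl = 1.3/cos49.5° = 2.002 m; N'_3 = 27·cos49.5° − 4·2.002 = 9.5; c'Δl = 14.01; W sinα = 20.5
Σc'Δl = 36.0 kN/m; ΣN' = 58.3 kN/m; ΣW sinα = 41.9 kN/m
Resisting = 36.0 + 58.3·tan25.4° = 36.0 + 27.7 = 63.7 kN/m
FS = 63.7 / 41.9 = 1.520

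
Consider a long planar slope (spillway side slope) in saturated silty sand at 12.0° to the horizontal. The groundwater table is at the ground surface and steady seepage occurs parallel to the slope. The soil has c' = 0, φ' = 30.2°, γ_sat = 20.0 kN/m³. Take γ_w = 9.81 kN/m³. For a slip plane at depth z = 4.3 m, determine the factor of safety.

With seepage parallel to the slope and the water table at the surface, the effective normal stress on the slip plane uses the buoyant unit weight γ' = γ_sat − γ_w while the driving shear stress uses γ_sat:
FS = [c' + γ' z cos²β tanφ'] / [γ_sat z sinβ cosβ]
(For c' = 0 this reduces to FS = (γ'/γ_sat)·tanφ'/tanβ.)
γ' = 20.0 − 9.81 = 10.19 kN/m³
Numerator = 0.0 + 10.19·4.3·cos²12.0°·tan30.2° = 0.0 + 10.19·4.3·0.9568·0.5820 = 24.400 kPa
Denominator = 20.0·4.3·sin12.0°·cos12.0° = 20.0·4.3·0.2079·0.9781 = 17.490 kPa
FS = 24.400 / 17.490 = 1.395

FS = 1.40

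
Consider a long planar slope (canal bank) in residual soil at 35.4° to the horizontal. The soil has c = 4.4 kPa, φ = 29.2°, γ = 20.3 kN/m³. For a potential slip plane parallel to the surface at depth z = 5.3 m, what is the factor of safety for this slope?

For an infinite slope with a slip plane parallel to the surface (no pore pressure): FS = [c + γz cos²β tanφ] / [γz sinβ cosβ].
γz = 20.3·5.3 = 107.59 kN/m²
Numerator = 4.4 + 107.59·cos²35.4°·tan29.2° = 4.4 + 107.59·0.6644·0.5589 = 44.352 kPa
Denominator = 107.59·sin35.4°·cos35.4° = 107.59·0.5793·0.8151 = 50.803 kPa
FS = 44.352 / 50.803 = 0.873

FS = 0.87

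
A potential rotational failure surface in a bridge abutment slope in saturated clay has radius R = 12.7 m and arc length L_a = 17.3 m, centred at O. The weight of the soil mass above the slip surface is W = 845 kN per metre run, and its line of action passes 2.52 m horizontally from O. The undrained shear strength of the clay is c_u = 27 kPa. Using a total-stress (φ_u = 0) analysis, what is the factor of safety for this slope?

Taking moments about the centre O, the resisting moment is provided by the undrained shear strength acting along the arc:
M_R = c_u·L_a·R = 27·17.30·12.7 = 5932.2 kN·m/m
M_D = W·d = 845·2.52 = 2129.4 kN·m/m
FS = M_R / M_D = 5932.2 / 2129.4 = 2.786

FS = 2.79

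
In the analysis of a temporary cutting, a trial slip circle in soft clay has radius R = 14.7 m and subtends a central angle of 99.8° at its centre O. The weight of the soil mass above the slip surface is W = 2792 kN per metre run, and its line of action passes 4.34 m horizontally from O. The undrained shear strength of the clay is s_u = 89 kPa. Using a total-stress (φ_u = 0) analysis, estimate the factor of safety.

Taking moments about the centre O, the resisting moment is provided by the undrained shear strength acting along the arc:
Arc length L_a = R·θ = 14.7·(99.8°·π/180) = 14.7·1.7418 = 25.61 m
M_R = s_u·L_a·R = 89·25.61·14.7 = 33499.1 kN·m/m
M_D = W·d = 2792·4.34 = 12117.3 kN·m/m
FS = M_R / M_D = 33499.1 / 12117.3 = 2.765

FS = 2.76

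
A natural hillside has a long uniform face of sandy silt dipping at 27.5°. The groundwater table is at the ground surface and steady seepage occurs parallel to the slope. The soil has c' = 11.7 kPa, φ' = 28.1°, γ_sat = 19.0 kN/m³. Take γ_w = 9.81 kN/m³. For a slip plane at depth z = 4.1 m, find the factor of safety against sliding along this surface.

With seepage parallel to the slope and the water table at the surface, the effective normal stress on the slip plane uses the buoyant unit weight γ' = γ_sat − γ_w while the driving shear stress uses γ_sat:
FS = [c' + γ' z cos²β tanφ'] / [γ_sat z sinβ cosβ]
γ' = 19.0 − 9.81 = 9.19 kN/m³
Numerator = 11.7 + 9.19·4.1·cos²27.5°·tan28.1° = 11.7 + 9.19·4.1·0.7868·0.5340 = 27.529 kPa
Denominator = 19.0·4.1·sin27.5°·cos27.5° = 19.0·4.1·0.4617·0.8870 = 31.906 kPa
FS = 27.529 / 31.906 = 0.863

FS = 0.86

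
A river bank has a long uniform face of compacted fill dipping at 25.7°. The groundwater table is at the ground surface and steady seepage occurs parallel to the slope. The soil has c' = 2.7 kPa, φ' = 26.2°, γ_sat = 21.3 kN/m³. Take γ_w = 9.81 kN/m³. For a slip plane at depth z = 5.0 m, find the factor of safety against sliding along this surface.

With seepage parallel to the slope and the water table at the surface, the effective normal stress on the slip plane uses the buoyant unit weight γ' = γ_sat − γ_w while the driving shear stress uses γ_sat:
FS = [c' + γ' z cos²β tanφ'] / [γ_sat z sinβ cosβ]
γ' = 21.3 − 9.81 = 11.49 kN/m³
Numerator = 2.7 + 11.49·5.0·cos²25.7°·tan26.2° = 2.7 + 11.49·5.0·0.8119·0.4921 = 25.653 kPa
Denominator = 21.3·5.0·sin25.7°·cos25.7° = 21.3·5.0·0.4337·0.9011 = 41.616 kPa
FS = 25.653 / 41.616 = 0.616

FS = 0.62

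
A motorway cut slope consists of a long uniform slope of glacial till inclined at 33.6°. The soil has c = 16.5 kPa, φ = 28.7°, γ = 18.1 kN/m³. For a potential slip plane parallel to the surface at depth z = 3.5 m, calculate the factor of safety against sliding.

FS = 1.39

For an infinite slope with a slip plane parallel to the surface (no pore pressure): FS = [c + γz cos²β tanφ] / [γz sinβ cosβ].
γz = 18.1·3.5 = 63.35 kN/m²
Numerator = 16.5 + 63.35·cos²33.6°·tan28.7° = 16.5 + 63.35·0.6938·0.5475 = 40.562 kPa
Denominator = 63.35·sin33.6°·cos33.6° = 63.35·0.5534·0.8329 = 29.200 kPa
FS = 40.562 / 29.200 = 1.389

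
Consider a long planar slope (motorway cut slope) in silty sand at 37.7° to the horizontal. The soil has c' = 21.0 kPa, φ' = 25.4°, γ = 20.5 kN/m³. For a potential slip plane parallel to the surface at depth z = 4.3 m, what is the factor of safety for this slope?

For an infinite slope with a slip plane parallel to the surface (no pore pressure): FS = [c' + γz cos²β tanφ'] / [γz sinβ cosβ].
γz = 20.5·4.3 = 88.15 kN/m²
Numerator = 21.0 + 88.15·cos²37.7°·tan25.4° = 21.0 + 88.15·0.6260·0.4748 = 47.204 kPa
Denominator = 88.15·sin37.7°·cos37.7° = 88.15·0.6115·0.7912 = 42.652 kPa
FS = 47.204 / 42.652 = 1.107

FS = 1.11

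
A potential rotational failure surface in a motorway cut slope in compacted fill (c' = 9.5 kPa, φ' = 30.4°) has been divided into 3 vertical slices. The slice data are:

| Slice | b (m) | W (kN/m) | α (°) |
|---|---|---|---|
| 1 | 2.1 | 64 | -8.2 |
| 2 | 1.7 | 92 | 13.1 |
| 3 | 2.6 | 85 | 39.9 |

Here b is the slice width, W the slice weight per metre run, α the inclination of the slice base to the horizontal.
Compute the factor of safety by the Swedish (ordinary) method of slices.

Ordinary method of slices: FS = Σ[c'·Δl_i + (W_i cosα_i)·tanφ'] / Σ W_i sinα_i, with Δl_i = b_i / cosα_i.
Slice 1: Δl = 2.1/cos(-8.2°) = 2.122 m; N'_1 = 64·cos(-8.2°) = 63.3; c'Δl = 20.16; W sinα = -9.1
Slice 2: Δl = 1.7/cos13.1° = 1.745 m; N'_2 = 92·cos13.1° = 89.6; c'Δl = 16.58; W sinα = 20.9
Slice 3: Δl = 2.6/cos39.9° = 3.389 m; N'_3 = 85·cos39.9° = 65.2; c'Δl = 32.20; W sinα = 54.5
Σc'Δl = 68.9 kN/m; ΣN' = 218.2 kN/m; ΣW sinα = 66.2 kN/m
Resisting = 68.9 + 218.2·tan30.4° = 68.9 + 128.0 = 196.9 kN/m
FS = 196.9 / 66.2 = 2.973

FS = 2.97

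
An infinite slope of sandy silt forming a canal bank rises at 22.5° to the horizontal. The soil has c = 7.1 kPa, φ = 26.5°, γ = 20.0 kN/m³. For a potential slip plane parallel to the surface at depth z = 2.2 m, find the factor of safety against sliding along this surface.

For an infinite slope with a slip plane parallel to the surface (no pore pressure): FS = [c + γz cos²β tanφ] / [γz sinβ cosβ].
γz = 20.0·2.2 = 44.00 kN/m²
Numerator = 7.1 + 44.00·cos²22.5°·tan26.5° = 7.1 + 44.00·0.8536·0.4986 = 25.825 kPa
Denominator = 44.00·sin22.5°·cos22.5° = 44.00·0.3827·0.9239 = 15.556 kPa
FS = 25.825 / 15.556 = 1.660

FS = 1.66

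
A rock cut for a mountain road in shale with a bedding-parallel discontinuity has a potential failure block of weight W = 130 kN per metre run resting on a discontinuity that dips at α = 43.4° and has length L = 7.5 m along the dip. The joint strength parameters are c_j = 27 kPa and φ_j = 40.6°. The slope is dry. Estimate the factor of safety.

Resolving the block weight along and normal to the plane and applying the Mohr–Coulomb strength on the joint:
N' = W cosα = 130·cos43.4° = 94.5 kN/m
Driving force T = W sinα = 130·sin43.4° = 89.3 kN/m
Resisting force R = c_j·L + N'·tanφ_j = 27·7.5 + 94.5·tan40.6° = 202.5 + 81.0 = 283.5 kN/m
FS = R / T = 283.5 / 89.3 = 3.173

FS = 3.17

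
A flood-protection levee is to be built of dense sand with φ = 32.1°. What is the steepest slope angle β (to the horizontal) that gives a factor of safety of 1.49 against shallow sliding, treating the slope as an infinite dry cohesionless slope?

β = 22.8°

For an infinite dry cohesionless slope FS = tanφ/tanβ, so tanβ = tanφ / FS.
tanβ = tan32.1° / 1.49 = 0.6273 / 1.49 = 0.4210
β = arctan(0.4210) = 22.83°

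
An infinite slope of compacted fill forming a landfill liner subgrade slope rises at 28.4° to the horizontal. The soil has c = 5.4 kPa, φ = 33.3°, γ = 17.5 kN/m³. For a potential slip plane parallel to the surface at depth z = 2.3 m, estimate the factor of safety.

FS = 1.54

For an infinite slope with a slip plane parallel to the surface (no pore pressure): FS = [c + γz cos²β tanφ] / [γz sinβ cosβ].
γz = 17.5·2.3 = 40.25 kN/m²
Numerator = 5.4 + 40.25·cos²28.4°·tan33.3° = 5.4 + 40.25·0.7738·0.6569 = 25.858 kPa
Denominator = 40.25·sin28.4°·cos28.4° = 40.25·0.4756·0.8796 = 16.840 kPa
FS = 25.858 / 16.840 = 1.536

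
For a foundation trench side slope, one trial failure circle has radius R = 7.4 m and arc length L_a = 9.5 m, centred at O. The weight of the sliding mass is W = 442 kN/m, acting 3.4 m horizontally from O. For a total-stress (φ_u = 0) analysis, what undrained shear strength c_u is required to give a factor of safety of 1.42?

c_u = 30.4 kPa

FS = c_u·L_a·R / (W·d), so c_u = FS·W·d / (L_a·R).
c_u = 1.42·442·3.4 / (9.50·7.4) = 2134.0 / 70.30 = 30.36 kPa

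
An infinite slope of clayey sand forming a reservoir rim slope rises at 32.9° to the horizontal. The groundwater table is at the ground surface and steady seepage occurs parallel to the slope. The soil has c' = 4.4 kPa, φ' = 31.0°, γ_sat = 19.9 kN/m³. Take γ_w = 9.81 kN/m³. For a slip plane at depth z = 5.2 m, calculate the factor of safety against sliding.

With seepage parallel to the slope and the water table at the surface, the effective normal stress on the slip plane uses the buoyant unit weight γ' = γ_sat − γ_w while the driving shear stress uses γ_sat:
FS = [c' + γ' z cos²β tanφ'] / [γ_sat z sinβ cosβ]
γ' = 19.9 − 9.81 = 10.09 kN/m³
Numerator = 4.4 + 10.09·5.2·cos²32.9°·tan31.0° = 4.4 + 10.09·5.2·0.7050·0.6009 = 26.625 kPa
Denominator = 19.9·5.2·sin32.9°·cos32.9° = 19.9·5.2·0.5432·0.8396 = 47.193 kPa
FS = 26.625 / 47.193 = 0.564

FS = 0.56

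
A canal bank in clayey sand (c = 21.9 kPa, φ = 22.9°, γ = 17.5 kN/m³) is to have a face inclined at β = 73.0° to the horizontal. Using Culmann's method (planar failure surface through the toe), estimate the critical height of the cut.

H_c = 12.30 m

Culmann's analysis gives the critical failure plane at α_cr = (β + φ)/2 = (73.0 + 22.9)/2 = 48.0°, and the critical height
H_c = (4c/γ) · sinβ cosφ / [1 − cos(β − φ)]
    = (4·21.9/17.5) · sin73.0°·cos22.9° / [1 − cos(50.1°)]
    = 5.006 · 0.9563·0.9212 / [1 − 0.6414]
    = 5.006 · 0.8809 / 0.3586
    = 12.30 m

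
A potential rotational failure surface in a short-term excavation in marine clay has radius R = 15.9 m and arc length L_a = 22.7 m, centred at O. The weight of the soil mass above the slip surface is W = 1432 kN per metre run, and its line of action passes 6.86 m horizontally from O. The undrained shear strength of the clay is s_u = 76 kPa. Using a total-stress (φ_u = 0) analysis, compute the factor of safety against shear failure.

FS = 2.79

Taking moments about the centre O, the resisting moment is provided by the undrained shear strength acting along the arc:
M_R = s_u·L_a·R = 76·22.70·15.9 = 27430.7 kN·m/m
M_D = W·d = 1432·6.86 = 9823.5 kN·m/m
FS = M_R / M_D = 27430.7 / 9823.5 = 2.792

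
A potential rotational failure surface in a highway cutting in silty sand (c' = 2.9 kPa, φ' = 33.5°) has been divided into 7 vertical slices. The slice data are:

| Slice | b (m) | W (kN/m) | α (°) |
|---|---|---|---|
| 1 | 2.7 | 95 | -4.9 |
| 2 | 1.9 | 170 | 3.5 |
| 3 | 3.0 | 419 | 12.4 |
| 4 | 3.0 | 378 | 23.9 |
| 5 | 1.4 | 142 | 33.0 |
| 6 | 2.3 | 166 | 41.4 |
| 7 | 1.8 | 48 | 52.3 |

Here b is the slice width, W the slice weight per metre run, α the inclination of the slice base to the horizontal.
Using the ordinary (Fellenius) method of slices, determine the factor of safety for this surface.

Ordinary method of slices: FS = Σ[c'·Δl_i + (W_i cosα_i)·tanφ'] / Σ W_i sinα_i, with Δl_i = b_i / cosα_i.
Slice 1: Δl = 2.7/cos(-4.9°) = 2.710 m; N'_1 = 95·cos(-4.9°) = 94.7; c'Δl = 7.86; W sinα = -8.1
Slice 2: Δl = 1.9/cos3.5° = 1.904 m; N'_2 = 170·cos3.5° = 169.7; c'Δl = 5.52; W sinα = 10.4
Slice 3: Δl = 3.0/cos12.4° = 3.072 m; N'_3 = 419·cos12.4° = 409.2; c'Δl = 8.91; W sinα = 90.0
Slice 4: Δl = 3.0/cos23.9° = 3.281 m; N'_4 = 378·cos23.9° = 345.6; c'Δl = 9.52; W sinα = 153.1
Slice 5: Δl = 1.4/cos33.0° = 1.669 m; N'_5 = 142·cos33.0° = 119.1; c'Δl = 4.84; W sinα = 77.3
Slice 6: Δl = 2.3/cos41.4° = 3.066 m; N'_6 = 166·cos41.4° = 124.5; c'Δl = 8.89; W sinα = 109.8
Slice 7: Δl = 1.8/cos52.3° = 2.943 m; N'_7 = 48·cos52.3° = 29.4; c'Δl = 8.54; W sinα = 38.0
Σc'Δl = 54.1 kN/m; ΣN' = 1292.1 kN/m; ΣW sinα = 470.5 kN/m
Resisting = 54.1 + 1292.1·tan33.5° = 54.1 + 855.2 = 909.3 kN/m
FS = 909.3 / 470.5 = 1.933

FS = 1.93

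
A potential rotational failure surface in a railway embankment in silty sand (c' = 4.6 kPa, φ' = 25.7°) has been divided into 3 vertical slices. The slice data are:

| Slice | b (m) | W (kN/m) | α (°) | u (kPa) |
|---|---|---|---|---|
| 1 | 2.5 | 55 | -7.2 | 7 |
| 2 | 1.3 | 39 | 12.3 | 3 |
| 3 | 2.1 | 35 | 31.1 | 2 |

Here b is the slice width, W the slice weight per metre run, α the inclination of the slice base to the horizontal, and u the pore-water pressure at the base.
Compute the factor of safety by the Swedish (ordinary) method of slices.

FS = 3.86

Ordinary method of slices: FS = Σ[c'·Δl_i + (W_i cosα_i − u_i·Δl_i)·tanφ'] / Σ W_i sinα_i, with Δl_i = b_i / cosα_i.
Slice 1: Δl = 2.5/cos(-7.2°) = 2.520 m; N'_1 = 55·cos(-7.2°) − 7·2.520 = 36.9; c'Δl = 11.59; W sinα = -6.9
Slice 2: Δl = 1.3/cos12.3° = 1.331 m; N'_2 = 39·cos12.3° − 3·1.331 = 34.1; c'Δl = 6.12; W sinα = 8.3
Slice 3: Δl = 2.1/cos31.1° = 2.453 m; N'_3 = 35·cos31.1° − 2·2.453 = 25.1; c'Δl = 11.28; W sinα = 18.1
Σc'Δl = 29.0 kN/m; ΣN' = 96.1 kN/m; ΣW sinα = 19.5 kN/m
Resisting = 29.0 + 96.1·tan25.7° = 29.0 + 46.3 = 75.2 kN/m
FS = 75.2 / 19.5 = 3.860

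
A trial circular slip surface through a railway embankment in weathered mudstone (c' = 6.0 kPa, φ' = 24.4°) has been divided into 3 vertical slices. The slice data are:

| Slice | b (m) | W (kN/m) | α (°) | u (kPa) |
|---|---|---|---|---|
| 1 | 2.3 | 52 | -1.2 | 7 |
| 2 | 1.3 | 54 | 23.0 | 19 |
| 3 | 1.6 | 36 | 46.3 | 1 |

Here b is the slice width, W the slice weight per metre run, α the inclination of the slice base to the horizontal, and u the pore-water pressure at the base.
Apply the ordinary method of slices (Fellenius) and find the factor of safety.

Ordinary method of slices: FS = Σ[c'·Δl_i + (W_i cosα_i − u_i·Δl_i)·tanφ'] / Σ W_i sinα_i, with Δl_i = b_i / cosα_i.
Slice 1: Δl = 2.3/cos(-1.2°) = 2.301 m; N'_1 = 52·cos(-1.2°) − 7·2.301 = 35.9; c'Δl = 13.80; W sinα = -1.1
Slice 2: Δl = 1.3/cos23.0° = 1.412 m; N'_2 = 54·cos23.0° − 19·1.412 = 22.9; c'Δl = 8.47; W sinα = 21.1
Slice 3: Δl = 1.6/cos46.3° = 2.316 m; N'_3 = 36·cos46.3° − 1·2.316 = 22.6; c'Δl = 13.90; W sinα = 26.0
Σc'Δl = 36.2 kN/m; ΣN' = 81.3 kN/m; ΣW sinα = 46.0 kN/m
Resisting = 36.2 + 81.3·tan24.4° = 36.2 + 36.9 = 73.1 kN/m
FS = 73.1 / 46.0 = 1.587

FS = 1.59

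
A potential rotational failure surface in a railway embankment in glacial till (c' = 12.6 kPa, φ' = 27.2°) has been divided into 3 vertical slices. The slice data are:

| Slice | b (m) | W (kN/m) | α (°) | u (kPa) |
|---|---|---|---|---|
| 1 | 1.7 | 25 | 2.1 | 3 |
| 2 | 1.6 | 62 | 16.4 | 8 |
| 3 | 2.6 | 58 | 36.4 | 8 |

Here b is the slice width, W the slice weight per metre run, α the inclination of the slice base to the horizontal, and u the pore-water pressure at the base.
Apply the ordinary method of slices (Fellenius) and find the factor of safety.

FS = 2.42

Ordinary method of slices: FS = Σ[c'·Δl_i + (W_i cosα_i − u_i·Δl_i)·tanφ'] / Σ W_i sinα_i, with Δl_i = b_i / cosα_i.
Slice 1: Δl = 1.7/cos2.1° = 1.701 m; N'_1 = 25·cos2.1° − 3·1.701 = 19.9; c'Δl = 21.43; W sinα = 0.9
Slice 2: Δl = 1.6/cos16.4° = 1.668 m; N'_2 = 62·cos16.4° − 8·1.668 = 46.1; c'Δl = 21.02; W sinα = 17.5
Slice 3: Δl = 2.6/cos36.4° = 3.230 m; N'_3 = 58·cos36.4° − 8·3.230 = 20.8; c'Δl = 40.70; W sinα = 34.4
Σc'Δl = 83.2 kN/m; ΣN' = 86.9 kN/m; ΣW sinα = 52.8 kN/m
Resisting = 83.2 + 86.9·tan27.2° = 83.2 + 44.6 = 127.8 kN/m
FS = 127.8 / 52.8 = 2.418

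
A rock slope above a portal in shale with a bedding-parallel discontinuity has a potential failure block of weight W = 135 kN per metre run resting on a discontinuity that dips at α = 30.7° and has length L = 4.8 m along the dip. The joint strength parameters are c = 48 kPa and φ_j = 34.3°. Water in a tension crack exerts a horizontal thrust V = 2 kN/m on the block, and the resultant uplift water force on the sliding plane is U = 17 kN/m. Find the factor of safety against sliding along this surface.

Resolving the block weight along and normal to the plane and applying the Mohr–Coulomb strength on the joint:
N' = W cosα − U − V sinα = 135·cos30.7° − 17 − 2·sin30.7° = 98.1 kN/m
Driving force T = W sinα + V cosα = 135·sin30.7° + 2·cos30.7° = 70.6 kN/m
Resisting force R = c·L + N'·tanφ_j = 48·4.8 + 98.1·tan34.3° = 230.4 + 66.9 = 297.3 kN/m
FS = R / T = 297.3 / 70.6 = 4.208

FS = 4.21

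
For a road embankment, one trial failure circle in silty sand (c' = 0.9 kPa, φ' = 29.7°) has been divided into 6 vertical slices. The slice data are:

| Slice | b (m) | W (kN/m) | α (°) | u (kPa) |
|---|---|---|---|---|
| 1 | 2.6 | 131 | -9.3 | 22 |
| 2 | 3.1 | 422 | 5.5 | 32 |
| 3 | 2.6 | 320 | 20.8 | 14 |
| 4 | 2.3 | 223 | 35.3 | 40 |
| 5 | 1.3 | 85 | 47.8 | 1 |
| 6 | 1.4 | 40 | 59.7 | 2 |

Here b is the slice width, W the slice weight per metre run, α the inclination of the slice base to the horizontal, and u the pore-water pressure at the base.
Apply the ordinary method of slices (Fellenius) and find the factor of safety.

FS = 1.30

Ordinary method of slices: FS = Σ[c'·Δl_i + (W_i cosα_i − u_i·Δl_i)·tanφ'] / Σ W_i sinα_i, with Δl_i = b_i / cosα_i.
Slice 1: Δl = 2.6/cos(-9.3°) = 2.635 m; N'_1 = 131·cos(-9.3°) − 22·2.635 = 71.3; c'Δl = 2.37; W sinα = -21.2
Slice 2: Δl = 3.1/cos5.5° = 3.114 m; N'_2 = 422·cos5.5° − 32·3.114 = 320.4; c'Δl = 2.80; W sinα = 40.4
Slice 3: Δl = 2.6/cos20.8° = 2.781 m; N'_3 = 320·cos20.8° − 14·2.781 = 260.2; c'Δl = 2.50; W sinα = 113.6
Slice 4: Δl = 2.3/cos35.3° = 2.818 m; N'_4 = 223·cos35.3° − 40·2.818 = 69.3; c'Δl = 2.54; W sinα = 128.9
Slice 5: Δl = 1.3/cos47.8° = 1.935 m; N'_5 = 85·cos47.8° − 1·1.935 = 55.2; c'Δl = 1.74; W sinα = 63.0
Slice 6: Δl = 1.4/cos59.7° = 2.775 m; N'_6 = 40·cos59.7° − 2·2.775 = 14.6; c'Δl = 2.50; W sinα = 34.5
Σc'Δl = 14.5 kN/m; ΣN' = 791.0 kN/m; ΣW sinα = 359.3 kN/m
Resisting = 14.5 + 791.0·tan29.7° = 14.5 + 451.2 = 465.6 kN/m
FS = 465.6 / 359.3 = 1.296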